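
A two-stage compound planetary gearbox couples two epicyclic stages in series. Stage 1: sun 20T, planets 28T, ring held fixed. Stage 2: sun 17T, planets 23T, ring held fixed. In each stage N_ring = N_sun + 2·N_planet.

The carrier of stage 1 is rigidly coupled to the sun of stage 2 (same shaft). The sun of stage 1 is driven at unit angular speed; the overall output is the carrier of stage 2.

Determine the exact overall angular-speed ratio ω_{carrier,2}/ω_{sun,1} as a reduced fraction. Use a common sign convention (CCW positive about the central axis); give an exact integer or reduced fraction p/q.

Stage 1: N_ring = 20 + 2·28 = 76
Stage 1: 20(ω_s−ω_c) = −76(ω_r−ω_c),  ω_r=0, ω_s=1
Stage 1: 20(1−ω_c) = −76(0−ω_c)  ⇒  96ω_c = 20  ⇒  ω_c = 5/24
  ⇒ ω_c¹/ω_s¹ = 5/24
Stage 2: N_ring = 17 + 2·23 = 63
Stage 2: 17(ω_s−ω_c) = −63(ω_r−ω_c),  ω_r=0, ω_s=1
Stage 2: 17(1−ω_c) = −63(0−ω_c)  ⇒  80ω_c = 17  ⇒  ω_c = 17/80
  ⇒ ω_c²/ω_s² = 17/80
Coupling ω_s² = ω_c¹ ⇒ overall = 5/24 × 17/80 = 17/384

17/384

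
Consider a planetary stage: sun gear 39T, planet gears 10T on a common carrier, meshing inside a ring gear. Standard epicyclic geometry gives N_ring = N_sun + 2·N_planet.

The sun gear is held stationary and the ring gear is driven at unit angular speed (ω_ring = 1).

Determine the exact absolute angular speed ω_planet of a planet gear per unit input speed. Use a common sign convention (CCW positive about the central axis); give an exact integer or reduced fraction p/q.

59/20

N_ring = 39 + 2·10 = 59
39(ω_s−ω_c) = −59(ω_r−ω_c),  ω_s=0, ω_r=1
39(0−ω_c) = −59(1−ω_c)  ⇒  98ω_c = 59  ⇒  ω_c = 59/98
sun–planet: 39·(0−59/98) = −10·(ω_p−ω_c)  ⇒  ω_p−ω_c = −(39/10)·(-59/98) = 2301/980
ω_p = 59/98 + 2301/980 = 59/20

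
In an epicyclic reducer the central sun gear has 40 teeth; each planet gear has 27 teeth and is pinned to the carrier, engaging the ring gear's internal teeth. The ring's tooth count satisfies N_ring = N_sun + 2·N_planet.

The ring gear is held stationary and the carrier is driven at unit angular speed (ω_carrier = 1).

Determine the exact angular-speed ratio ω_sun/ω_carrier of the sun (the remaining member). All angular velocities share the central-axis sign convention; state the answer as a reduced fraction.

67/20

N_ring = 40 + 2·27 = 94
40(ω_s−ω_c) = −94(ω_r−ω_c),  ω_r=0, ω_c=1
ω_s = 1 − (94/40)(0−1) = 67/20
ω_s/ω_c = 67/20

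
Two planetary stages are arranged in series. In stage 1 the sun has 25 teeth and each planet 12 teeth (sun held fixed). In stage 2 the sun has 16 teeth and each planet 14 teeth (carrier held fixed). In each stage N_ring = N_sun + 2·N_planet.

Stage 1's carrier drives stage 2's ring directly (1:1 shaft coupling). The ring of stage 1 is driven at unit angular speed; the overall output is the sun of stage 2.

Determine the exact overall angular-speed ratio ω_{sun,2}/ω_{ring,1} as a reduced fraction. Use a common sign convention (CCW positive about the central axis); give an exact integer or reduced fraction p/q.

-539/296

Stage 1: N_ring = 25 + 2·12 = 49
Stage 1: 25(ω_s−ω_c) = −49(ω_r−ω_c),  ω_s=0, ω_r=1
Stage 1: 25(0−ω_c) = −49(1−ω_c)  ⇒  74ω_c = 49  ⇒  ω_c = 49/74
  ⇒ ω_c¹/ω_r¹ = 49/74
Stage 2: N_ring = 16 + 2·14 = 44
Stage 2: 16(ω_s−ω_c) = −44(ω_r−ω_c),  ω_c=0, ω_r=1
Stage 2: ω_s = 0 − (44/16)(1−0) = -11/4
  ⇒ ω_s²/ω_r² = -11/4
Coupling ω_r² = ω_c¹ ⇒ overall = 49/74 × -11/4 = -539/296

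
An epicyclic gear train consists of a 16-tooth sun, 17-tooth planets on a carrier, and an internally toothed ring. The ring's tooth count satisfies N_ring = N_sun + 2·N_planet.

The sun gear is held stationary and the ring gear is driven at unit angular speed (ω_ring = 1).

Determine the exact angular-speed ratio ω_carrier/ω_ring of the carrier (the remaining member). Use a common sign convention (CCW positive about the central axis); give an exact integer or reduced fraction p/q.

N_ring = 16 + 2·17 = 50
16(ω_s−ω_c) = −50(ω_r−ω_c),  ω_s=0, ω_r=1
16(0−ω_c) = −50(1−ω_c)  ⇒  66ω_c = 50  ⇒  ω_c = 25/33
ω_c/ω_r = 25/33

25/33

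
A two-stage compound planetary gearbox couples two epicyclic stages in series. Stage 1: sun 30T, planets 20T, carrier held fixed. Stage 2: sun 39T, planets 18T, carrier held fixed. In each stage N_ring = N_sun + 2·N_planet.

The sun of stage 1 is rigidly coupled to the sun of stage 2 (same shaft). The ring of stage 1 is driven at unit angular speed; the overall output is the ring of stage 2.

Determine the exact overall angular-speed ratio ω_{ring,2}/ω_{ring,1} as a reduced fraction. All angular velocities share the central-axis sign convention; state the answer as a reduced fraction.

Stage 1: N_ring = 30 + 2·20 = 70
Stage 1: 30(ω_s−ω_c) = −70(ω_r−ω_c),  ω_c=0, ω_r=1
Stage 1: ω_s = 0 − (70/30)(1−0) = -7/3
  ⇒ ω_s¹/ω_r¹ = -7/3
Stage 2: N_ring = 39 + 2·18 = 75
Stage 2: 39(ω_s−ω_c) = −75(ω_r−ω_c),  ω_c=0, ω_s=1
Stage 2: ω_r = 0 − (39/75)(1−0) = -13/25
  ⇒ ω_r²/ω_s² = -13/25
Coupling ω_s² = ω_s¹ ⇒ overall = -7/3 × -13/25 = 91/75

91/75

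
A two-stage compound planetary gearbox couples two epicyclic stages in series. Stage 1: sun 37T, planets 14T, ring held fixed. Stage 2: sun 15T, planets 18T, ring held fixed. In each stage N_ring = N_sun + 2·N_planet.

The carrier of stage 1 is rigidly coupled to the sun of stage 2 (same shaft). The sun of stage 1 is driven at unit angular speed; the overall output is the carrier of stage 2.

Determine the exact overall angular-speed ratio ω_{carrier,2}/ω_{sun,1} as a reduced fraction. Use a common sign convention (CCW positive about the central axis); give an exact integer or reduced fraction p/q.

Stage 1: N_ring = 37 + 2·14 = 65
Stage 1: 37(ω_s−ω_c) = −65(ω_r−ω_c),  ω_r=0, ω_s=1
Stage 1: 37(1−ω_c) = −65(0−ω_c)  ⇒  102ω_c = 37  ⇒  ω_c = 37/102
  ⇒ ω_c¹/ω_s¹ = 37/102
Stage 2: N_ring = 15 + 2·18 = 51
Stage 2: 15(ω_s−ω_c) = −51(ω_r−ω_c),  ω_r=0, ω_s=1
Stage 2: 15(1−ω_c) = −51(0−ω_c)  ⇒  66ω_c = 15  ⇒  ω_c = 5/22
  ⇒ ω_c²/ω_s² = 5/22
Coupling ω_s² = ω_c¹ ⇒ overall = 37/102 × 5/22 = 185/2244

185/2244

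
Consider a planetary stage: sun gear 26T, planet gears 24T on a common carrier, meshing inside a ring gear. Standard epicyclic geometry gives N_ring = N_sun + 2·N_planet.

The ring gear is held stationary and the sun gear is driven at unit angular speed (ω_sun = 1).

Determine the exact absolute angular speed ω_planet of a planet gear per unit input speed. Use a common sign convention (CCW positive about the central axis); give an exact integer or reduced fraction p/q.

-13/24

N_ring = 26 + 2·24 = 74
26(ω_s−ω_c) = −74(ω_r−ω_c),  ω_r=0, ω_s=1
26(1−ω_c) = −74(0−ω_c)  ⇒  100ω_c = 26  ⇒  ω_c = 13/50
sun–planet: 26·(1−13/50) = −24·(ω_p−ω_c)  ⇒  ω_p−ω_c = −(26/24)·(37/50) = -481/600
ω_p = 13/50 − 481/600 = -13/24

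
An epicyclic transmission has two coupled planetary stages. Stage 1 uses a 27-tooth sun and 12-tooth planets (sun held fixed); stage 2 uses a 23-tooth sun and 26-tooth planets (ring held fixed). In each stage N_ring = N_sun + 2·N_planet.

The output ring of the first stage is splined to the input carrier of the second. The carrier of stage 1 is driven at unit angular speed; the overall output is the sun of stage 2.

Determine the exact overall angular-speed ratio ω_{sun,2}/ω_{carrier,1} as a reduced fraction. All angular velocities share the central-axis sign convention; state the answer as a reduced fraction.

2548/391

Stage 1: N_ring = 27 + 2·12 = 51
Stage 1: 27(ω_s−ω_c) = −51(ω_r−ω_c),  ω_s=0, ω_c=1
Stage 1: ω_r = 1 − (27/51)(0−1) = 26/17
  ⇒ ω_r¹/ω_c¹ = 26/17
Stage 2: N_ring = 23 + 2·26 = 75
Stage 2: 23(ω_s−ω_c) = −75(ω_r−ω_c),  ω_r=0, ω_c=1
Stage 2: ω_s = 1 − (75/23)(0−1) = 98/23
  ⇒ ω_s²/ω_c² = 98/23
Coupling ω_c² = ω_r¹ ⇒ overall = 26/17 × 98/23 = 2548/391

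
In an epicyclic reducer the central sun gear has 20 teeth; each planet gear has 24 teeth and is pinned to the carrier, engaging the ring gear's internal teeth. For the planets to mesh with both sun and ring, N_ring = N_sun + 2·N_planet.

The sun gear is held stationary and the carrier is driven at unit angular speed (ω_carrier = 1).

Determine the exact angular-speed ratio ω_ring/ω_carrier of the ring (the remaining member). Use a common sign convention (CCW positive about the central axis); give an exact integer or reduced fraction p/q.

N_ring = 20 + 2·24 = 68
20(ω_s−ω_c) = −68(ω_r−ω_c),  ω_s=0, ω_c=1
ω_r = 1 − (20/68)(0−1) = 22/17
ω_r/ω_c = 22/17

22/17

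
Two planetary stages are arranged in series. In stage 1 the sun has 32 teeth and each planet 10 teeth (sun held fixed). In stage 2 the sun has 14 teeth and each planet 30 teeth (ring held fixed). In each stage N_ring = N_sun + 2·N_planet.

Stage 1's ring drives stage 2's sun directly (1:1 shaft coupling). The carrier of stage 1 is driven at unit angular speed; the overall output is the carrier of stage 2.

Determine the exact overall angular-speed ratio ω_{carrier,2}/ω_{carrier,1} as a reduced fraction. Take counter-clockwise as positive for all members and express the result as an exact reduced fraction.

Stage 1: N_ring = 32 + 2·10 = 52
Stage 1: 32(ω_s−ω_c) = −52(ω_r−ω_c),  ω_s=0, ω_c=1
Stage 1: ω_r = 1 − (32/52)(0−1) = 21/13
  ⇒ ω_r¹/ω_c¹ = 21/13
Stage 2: N_ring = 14 + 2·30 = 74
Stage 2: 14(ω_s−ω_c) = −74(ω_r−ω_c),  ω_r=0, ω_s=1
Stage 2: 14(1−ω_c) = −74(0−ω_c)  ⇒  88ω_c = 14  ⇒  ω_c = 7/44
  ⇒ ω_c²/ω_s² = 7/44
Coupling ω_s² = ω_r¹ ⇒ overall = 21/13 × 7/44 = 147/572

147/572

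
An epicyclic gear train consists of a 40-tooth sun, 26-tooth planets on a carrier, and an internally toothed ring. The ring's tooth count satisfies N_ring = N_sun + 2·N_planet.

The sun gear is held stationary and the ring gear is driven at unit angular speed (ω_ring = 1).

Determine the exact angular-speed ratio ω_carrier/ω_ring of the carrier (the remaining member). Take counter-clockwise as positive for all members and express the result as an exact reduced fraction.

N_ring = 40 + 2·26 = 92
40(ω_s−ω_c) = −92(ω_r−ω_c),  ω_s=0, ω_r=1
40(0−ω_c) = −92(1−ω_c)  ⇒  132ω_c = 92  ⇒  ω_c = 23/33
ω_c/ω_r = 23/33

23/33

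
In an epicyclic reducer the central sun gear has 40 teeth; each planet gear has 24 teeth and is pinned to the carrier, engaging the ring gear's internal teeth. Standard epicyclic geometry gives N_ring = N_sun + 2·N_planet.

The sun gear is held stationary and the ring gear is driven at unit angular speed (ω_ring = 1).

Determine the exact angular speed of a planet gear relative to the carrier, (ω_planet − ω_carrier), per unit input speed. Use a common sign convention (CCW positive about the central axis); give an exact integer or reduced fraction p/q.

55/48

N_ring = 40 + 2·24 = 88
40(ω_s−ω_c) = −88(ω_r−ω_c),  ω_s=0, ω_r=1
40(0−ω_c) = −88(1−ω_c)  ⇒  128ω_c = 88  ⇒  ω_c = 11/16
sun–planet: 40·(0−11/16) = −24·(ω_p−ω_c)  ⇒  ω_p−ω_c = −(40/24)·(-11/16) = 55/48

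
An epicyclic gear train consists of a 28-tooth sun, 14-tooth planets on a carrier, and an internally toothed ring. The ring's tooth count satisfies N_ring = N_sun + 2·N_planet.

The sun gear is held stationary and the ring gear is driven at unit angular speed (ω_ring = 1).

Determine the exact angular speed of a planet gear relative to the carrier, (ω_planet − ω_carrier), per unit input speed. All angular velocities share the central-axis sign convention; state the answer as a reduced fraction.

N_ring = 28 + 2·14 = 56
28(ω_s−ω_c) = −56(ω_r−ω_c),  ω_s=0, ω_r=1
28(0−ω_c) = −56(1−ω_c)  ⇒  84ω_c = 56  ⇒  ω_c = 2/3
sun–planet: 28·(0−2/3) = −14·(ω_p−ω_c)  ⇒  ω_p−ω_c = −(28/14)·(-2/3) = 4/3

4/3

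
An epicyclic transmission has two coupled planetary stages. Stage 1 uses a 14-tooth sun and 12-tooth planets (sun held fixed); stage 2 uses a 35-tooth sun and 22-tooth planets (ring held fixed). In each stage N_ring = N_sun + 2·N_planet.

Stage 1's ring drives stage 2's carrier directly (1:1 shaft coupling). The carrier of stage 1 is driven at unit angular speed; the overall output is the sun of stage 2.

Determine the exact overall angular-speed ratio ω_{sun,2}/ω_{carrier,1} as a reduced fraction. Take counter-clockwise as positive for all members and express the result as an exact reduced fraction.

156/35

Stage 1: N_ring = 14 + 2·12 = 38
Stage 1: 14(ω_s−ω_c) = −38(ω_r−ω_c),  ω_s=0, ω_c=1
Stage 1: ω_r = 1 − (14/38)(0−1) = 26/19
  ⇒ ω_r¹/ω_c¹ = 26/19
Stage 2: N_ring = 35 + 2·22 = 79
Stage 2: 35(ω_s−ω_c) = −79(ω_r−ω_c),  ω_r=0, ω_c=1
Stage 2: ω_s = 1 − (79/35)(0−1) = 114/35
  ⇒ ω_s²/ω_c² = 114/35
Coupling ω_c² = ω_r¹ ⇒ overall = 26/19 × 114/35 = 156/35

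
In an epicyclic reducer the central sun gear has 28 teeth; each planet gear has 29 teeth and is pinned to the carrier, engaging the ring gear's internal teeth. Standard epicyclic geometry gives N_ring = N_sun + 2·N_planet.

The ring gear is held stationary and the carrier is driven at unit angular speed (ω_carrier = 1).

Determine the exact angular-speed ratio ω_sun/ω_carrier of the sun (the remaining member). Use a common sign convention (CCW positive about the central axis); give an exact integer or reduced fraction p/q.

N_ring = 28 + 2·29 = 86
28(ω_s−ω_c) = −86(ω_r−ω_c),  ω_r=0, ω_c=1
ω_s = 1 − (86/28)(0−1) = 57/14
ω_s/ω_c = 57/14

57/14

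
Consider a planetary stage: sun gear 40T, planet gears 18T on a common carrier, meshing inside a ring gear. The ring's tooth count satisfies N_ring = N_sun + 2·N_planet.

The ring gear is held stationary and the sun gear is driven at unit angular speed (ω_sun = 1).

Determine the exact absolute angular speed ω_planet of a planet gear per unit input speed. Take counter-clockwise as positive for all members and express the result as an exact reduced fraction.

-10/9

N_ring = 40 + 2·18 = 76
40(ω_s−ω_c) = −76(ω_r−ω_c),  ω_r=0, ω_s=1
40(1−ω_c) = −76(0−ω_c)  ⇒  116ω_c = 40  ⇒  ω_c = 10/29
sun–planet: 40·(1−10/29) = −18·(ω_p−ω_c)  ⇒  ω_p−ω_c = −(40/18)·(19/29) = -380/261
ω_p = 10/29 − 380/261 = -10/9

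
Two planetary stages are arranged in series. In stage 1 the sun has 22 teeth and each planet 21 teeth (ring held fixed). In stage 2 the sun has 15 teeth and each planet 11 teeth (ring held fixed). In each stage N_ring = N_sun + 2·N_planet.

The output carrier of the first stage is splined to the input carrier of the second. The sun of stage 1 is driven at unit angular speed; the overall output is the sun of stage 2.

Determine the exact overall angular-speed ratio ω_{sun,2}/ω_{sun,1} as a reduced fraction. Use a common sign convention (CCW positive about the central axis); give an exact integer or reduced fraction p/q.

572/645

Stage 1: N_ring = 22 + 2·21 = 64
Stage 1: 22(ω_s−ω_c) = −64(ω_r−ω_c),  ω_r=0, ω_s=1
Stage 1: 22(1−ω_c) = −64(0−ω_c)  ⇒  86ω_c = 22  ⇒  ω_c = 11/43
  ⇒ ω_c¹/ω_s¹ = 11/43
Stage 2: N_ring = 15 + 2·11 = 37
Stage 2: 15(ω_s−ω_c) = −37(ω_r−ω_c),  ω_r=0, ω_c=1
Stage 2: ω_s = 1 − (37/15)(0−1) = 52/15
  ⇒ ω_s²/ω_c² = 52/15
Coupling ω_c² = ω_c¹ ⇒ overall = 11/43 × 52/15 = 572/645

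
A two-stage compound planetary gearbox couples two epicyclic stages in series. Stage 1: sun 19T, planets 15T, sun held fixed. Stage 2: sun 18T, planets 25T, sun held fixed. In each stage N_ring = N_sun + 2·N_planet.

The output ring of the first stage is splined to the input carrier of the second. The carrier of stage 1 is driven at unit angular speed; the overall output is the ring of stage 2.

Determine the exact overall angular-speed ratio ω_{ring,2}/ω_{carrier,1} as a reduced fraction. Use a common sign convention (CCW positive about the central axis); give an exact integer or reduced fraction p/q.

Stage 1: N_ring = 19 + 2·15 = 49
Stage 1: 19(ω_s−ω_c) = −49(ω_r−ω_c),  ω_s=0, ω_c=1
Stage 1: ω_r = 1 − (19/49)(0−1) = 68/49
  ⇒ ω_r¹/ω_c¹ = 68/49
Stage 2: N_ring = 18 + 2·25 = 68
Stage 2: 18(ω_s−ω_c) = −68(ω_r−ω_c),  ω_s=0, ω_c=1
Stage 2: ω_r = 1 − (18/68)(0−1) = 43/34
  ⇒ ω_r²/ω_c² = 43/34
Coupling ω_c² = ω_r¹ ⇒ overall = 68/49 × 43/34 = 86/49

86/49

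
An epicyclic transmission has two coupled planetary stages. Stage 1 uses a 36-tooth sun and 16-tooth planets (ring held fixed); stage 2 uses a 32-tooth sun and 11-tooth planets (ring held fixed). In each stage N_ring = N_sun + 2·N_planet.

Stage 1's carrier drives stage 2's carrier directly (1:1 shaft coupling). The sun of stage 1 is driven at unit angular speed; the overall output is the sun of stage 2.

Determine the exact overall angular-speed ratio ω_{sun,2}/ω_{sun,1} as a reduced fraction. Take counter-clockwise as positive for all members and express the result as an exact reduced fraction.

Stage 1: N_ring = 36 + 2·16 = 68
Stage 1: 36(ω_s−ω_c) = −68(ω_r−ω_c),  ω_r=0, ω_s=1
Stage 1: 36(1−ω_c) = −68(0−ω_c)  ⇒  104ω_c = 36  ⇒  ω_c = 9/26
  ⇒ ω_c¹/ω_s¹ = 9/26
Stage 2: N_ring = 32 + 2·11 = 54
Stage 2: 32(ω_s−ω_c) = −54(ω_r−ω_c),  ω_r=0, ω_c=1
Stage 2: ω_s = 1 − (54/32)(0−1) = 43/16
  ⇒ ω_s²/ω_c² = 43/16
Coupling ω_c² = ω_c¹ ⇒ overall = 9/26 × 43/16 = 387/416

387/416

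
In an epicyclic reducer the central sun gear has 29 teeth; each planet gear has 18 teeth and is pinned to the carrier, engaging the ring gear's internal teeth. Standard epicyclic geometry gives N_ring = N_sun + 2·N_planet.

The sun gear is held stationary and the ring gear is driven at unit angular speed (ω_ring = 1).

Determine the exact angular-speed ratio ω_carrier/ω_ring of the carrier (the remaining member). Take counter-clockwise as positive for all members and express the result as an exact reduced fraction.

65/94

N_ring = 29 + 2·18 = 65
29(ω_s−ω_c) = −65(ω_r−ω_c),  ω_s=0, ω_r=1
29(0−ω_c) = −65(1−ω_c)  ⇒  94ω_c = 65  ⇒  ω_c = 65/94
ω_c/ω_r = 65/94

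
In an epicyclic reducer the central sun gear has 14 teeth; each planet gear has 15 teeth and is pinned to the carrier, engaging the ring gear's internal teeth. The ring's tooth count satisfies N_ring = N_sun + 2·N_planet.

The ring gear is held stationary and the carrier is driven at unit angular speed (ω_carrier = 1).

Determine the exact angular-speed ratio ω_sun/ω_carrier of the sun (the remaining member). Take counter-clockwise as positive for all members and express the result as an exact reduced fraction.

N_ring = 14 + 2·15 = 44
14(ω_s−ω_c) = −44(ω_r−ω_c),  ω_r=0, ω_c=1
ω_s = 1 − (44/14)(0−1) = 29/7
ω_s/ω_c = 29/7

29/7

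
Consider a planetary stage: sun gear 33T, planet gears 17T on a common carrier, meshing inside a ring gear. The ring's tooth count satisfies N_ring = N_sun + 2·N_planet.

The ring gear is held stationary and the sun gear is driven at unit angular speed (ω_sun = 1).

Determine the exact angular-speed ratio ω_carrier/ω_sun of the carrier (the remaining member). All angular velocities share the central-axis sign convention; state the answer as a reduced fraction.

N_ring = 33 + 2·17 = 67
33(ω_s−ω_c) = −67(ω_r−ω_c),  ω_r=0, ω_s=1
33(1−ω_c) = −67(0−ω_c)  ⇒  100ω_c = 33  ⇒  ω_c = 33/100
ω_c/ω_s = 33/100

33/100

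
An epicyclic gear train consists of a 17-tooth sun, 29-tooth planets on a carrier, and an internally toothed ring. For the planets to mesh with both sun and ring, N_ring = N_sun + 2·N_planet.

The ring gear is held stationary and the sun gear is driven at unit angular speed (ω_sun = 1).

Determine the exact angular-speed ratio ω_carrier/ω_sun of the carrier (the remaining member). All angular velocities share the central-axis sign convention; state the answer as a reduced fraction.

17/92

N_ring = 17 + 2·29 = 75
17(ω_s−ω_c) = −75(ω_r−ω_c),  ω_r=0, ω_s=1
17(1−ω_c) = −75(0−ω_c)  ⇒  92ω_c = 17  ⇒  ω_c = 17/92
ω_c/ω_s = 17/92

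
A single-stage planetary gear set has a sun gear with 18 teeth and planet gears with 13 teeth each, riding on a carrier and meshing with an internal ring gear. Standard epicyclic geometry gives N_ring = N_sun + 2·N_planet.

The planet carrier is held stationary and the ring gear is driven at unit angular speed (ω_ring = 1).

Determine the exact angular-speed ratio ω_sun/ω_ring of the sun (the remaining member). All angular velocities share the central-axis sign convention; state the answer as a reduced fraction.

N_ring = 18 + 2·13 = 44
18(ω_s−ω_c) = −44(ω_r−ω_c),  ω_c=0, ω_r=1
ω_s = 0 − (44/18)(1−0) = -22/9
ω_s/ω_r = -22/9

-22/9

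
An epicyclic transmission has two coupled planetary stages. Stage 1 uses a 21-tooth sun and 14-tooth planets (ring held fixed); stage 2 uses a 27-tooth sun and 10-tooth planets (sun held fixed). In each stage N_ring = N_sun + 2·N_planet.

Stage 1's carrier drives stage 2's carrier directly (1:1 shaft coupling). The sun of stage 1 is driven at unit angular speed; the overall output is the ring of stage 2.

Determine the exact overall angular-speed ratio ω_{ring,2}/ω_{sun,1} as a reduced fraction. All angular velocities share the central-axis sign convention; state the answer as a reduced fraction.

111/235

Stage 1: N_ring = 21 + 2·14 = 49
Stage 1: 21(ω_s−ω_c) = −49(ω_r−ω_c),  ω_r=0, ω_s=1
Stage 1: 21(1−ω_c) = −49(0−ω_c)  ⇒  70ω_c = 21  ⇒  ω_c = 3/10
  ⇒ ω_c¹/ω_s¹ = 3/10
Stage 2: N_ring = 27 + 2·10 = 47
Stage 2: 27(ω_s−ω_c) = −47(ω_r−ω_c),  ω_s=0, ω_c=1
Stage 2: ω_r = 1 − (27/47)(0−1) = 74/47
  ⇒ ω_r²/ω_c² = 74/47
Coupling ω_c² = ω_c¹ ⇒ overall = 3/10 × 74/47 = 111/235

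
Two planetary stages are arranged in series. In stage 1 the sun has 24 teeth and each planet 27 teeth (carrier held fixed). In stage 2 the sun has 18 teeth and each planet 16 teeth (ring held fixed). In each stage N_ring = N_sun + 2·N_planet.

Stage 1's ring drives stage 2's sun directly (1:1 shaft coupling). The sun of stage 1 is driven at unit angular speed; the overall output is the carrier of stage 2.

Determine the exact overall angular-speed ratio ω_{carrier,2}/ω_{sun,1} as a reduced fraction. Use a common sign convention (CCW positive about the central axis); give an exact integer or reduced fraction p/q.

-18/221

Stage 1: N_ring = 24 + 2·27 = 78
Stage 1: 24(ω_s−ω_c) = −78(ω_r−ω_c),  ω_c=0, ω_s=1
Stage 1: ω_r = 0 − (24/78)(1−0) = -4/13
  ⇒ ω_r¹/ω_s¹ = -4/13
Stage 2: N_ring = 18 + 2·16 = 50
Stage 2: 18(ω_s−ω_c) = −50(ω_r−ω_c),  ω_r=0, ω_s=1
Stage 2: 18(1−ω_c) = −50(0−ω_c)  ⇒  68ω_c = 18  ⇒  ω_c = 9/34
  ⇒ ω_c²/ω_s² = 9/34
Coupling ω_s² = ω_r¹ ⇒ overall = -4/13 × 9/34 = -18/221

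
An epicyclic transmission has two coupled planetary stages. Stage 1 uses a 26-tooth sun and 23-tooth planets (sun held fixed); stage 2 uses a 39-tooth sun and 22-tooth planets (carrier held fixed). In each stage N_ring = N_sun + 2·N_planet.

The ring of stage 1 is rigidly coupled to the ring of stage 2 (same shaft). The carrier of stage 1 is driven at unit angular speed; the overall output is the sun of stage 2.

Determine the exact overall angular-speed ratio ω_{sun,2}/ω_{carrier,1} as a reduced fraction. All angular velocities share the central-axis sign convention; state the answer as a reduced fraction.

-4067/1404

Stage 1: N_ring = 26 + 2·23 = 72
Stage 1: 26(ω_s−ω_c) = −72(ω_r−ω_c),  ω_s=0, ω_c=1
Stage 1: ω_r = 1 − (26/72)(0−1) = 49/36
  ⇒ ω_r¹/ω_c¹ = 49/36
Stage 2: N_ring = 39 + 2·22 = 83
Stage 2: 39(ω_s−ω_c) = −83(ω_r−ω_c),  ω_c=0, ω_r=1
Stage 2: ω_s = 0 − (83/39)(1−0) = -83/39
  ⇒ ω_s²/ω_r² = -83/39
Coupling ω_r² = ω_r¹ ⇒ overall = 49/36 × -83/39 = -4067/1404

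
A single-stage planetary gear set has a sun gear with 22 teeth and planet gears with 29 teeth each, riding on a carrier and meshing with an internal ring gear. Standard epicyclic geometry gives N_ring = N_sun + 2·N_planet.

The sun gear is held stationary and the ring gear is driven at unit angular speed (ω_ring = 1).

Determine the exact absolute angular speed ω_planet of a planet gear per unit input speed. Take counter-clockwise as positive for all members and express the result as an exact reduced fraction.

N_ring = 22 + 2·29 = 80
22(ω_s−ω_c) = −80(ω_r−ω_c),  ω_s=0, ω_r=1
22(0−ω_c) = −80(1−ω_c)  ⇒  102ω_c = 80  ⇒  ω_c = 40/51
sun–planet: 22·(0−40/51) = −29·(ω_p−ω_c)  ⇒  ω_p−ω_c = −(22/29)·(-40/51) = 880/1479
ω_p = 40/51 + 880/1479 = 40/29

40/29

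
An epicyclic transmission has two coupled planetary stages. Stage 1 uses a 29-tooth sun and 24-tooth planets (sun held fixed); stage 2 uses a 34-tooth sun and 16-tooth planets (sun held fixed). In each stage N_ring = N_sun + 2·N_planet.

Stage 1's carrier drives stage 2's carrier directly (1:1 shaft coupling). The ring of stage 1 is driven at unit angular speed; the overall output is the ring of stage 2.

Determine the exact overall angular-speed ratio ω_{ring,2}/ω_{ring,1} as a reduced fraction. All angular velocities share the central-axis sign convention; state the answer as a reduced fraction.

175/159

Stage 1: N_ring = 29 + 2·24 = 77
Stage 1: 29(ω_s−ω_c) = −77(ω_r−ω_c),  ω_s=0, ω_r=1
Stage 1: 29(0−ω_c) = −77(1−ω_c)  ⇒  106ω_c = 77  ⇒  ω_c = 77/106
  ⇒ ω_c¹/ω_r¹ = 77/106
Stage 2: N_ring = 34 + 2·16 = 66
Stage 2: 34(ω_s−ω_c) = −66(ω_r−ω_c),  ω_s=0, ω_c=1
Stage 2: ω_r = 1 − (34/66)(0−1) = 50/33
  ⇒ ω_r²/ω_c² = 50/33
Coupling ω_c² = ω_c¹ ⇒ overall = 77/106 × 50/33 = 175/159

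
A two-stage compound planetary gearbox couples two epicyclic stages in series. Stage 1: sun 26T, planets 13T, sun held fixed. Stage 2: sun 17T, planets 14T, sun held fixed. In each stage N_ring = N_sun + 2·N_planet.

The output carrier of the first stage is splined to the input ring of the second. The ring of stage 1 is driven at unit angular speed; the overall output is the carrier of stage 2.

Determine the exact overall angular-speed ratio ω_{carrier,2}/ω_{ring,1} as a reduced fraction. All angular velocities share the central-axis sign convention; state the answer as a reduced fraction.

Stage 1: N_ring = 26 + 2·13 = 52
Stage 1: 26(ω_s−ω_c) = −52(ω_r−ω_c),  ω_s=0, ω_r=1
Stage 1: 26(0−ω_c) = −52(1−ω_c)  ⇒  78ω_c = 52  ⇒  ω_c = 2/3
  ⇒ ω_c¹/ω_r¹ = 2/3
Stage 2: N_ring = 17 + 2·14 = 45
Stage 2: 17(ω_s−ω_c) = −45(ω_r−ω_c),  ω_s=0, ω_r=1
Stage 2: 17(0−ω_c) = −45(1−ω_c)  ⇒  62ω_c = 45  ⇒  ω_c = 45/62
  ⇒ ω_c²/ω_r² = 45/62
Coupling ω_r² = ω_c¹ ⇒ overall = 2/3 × 45/62 = 15/31

15/31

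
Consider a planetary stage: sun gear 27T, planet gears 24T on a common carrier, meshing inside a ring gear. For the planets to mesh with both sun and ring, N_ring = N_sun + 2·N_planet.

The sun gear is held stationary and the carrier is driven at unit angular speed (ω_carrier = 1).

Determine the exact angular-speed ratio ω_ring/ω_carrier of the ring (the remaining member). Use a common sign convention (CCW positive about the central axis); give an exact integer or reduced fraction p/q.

N_ring = 27 + 2·24 = 75
27(ω_s−ω_c) = −75(ω_r−ω_c),  ω_s=0, ω_c=1
ω_r = 1 − (27/75)(0−1) = 34/25
ω_r/ω_c = 34/25

34/25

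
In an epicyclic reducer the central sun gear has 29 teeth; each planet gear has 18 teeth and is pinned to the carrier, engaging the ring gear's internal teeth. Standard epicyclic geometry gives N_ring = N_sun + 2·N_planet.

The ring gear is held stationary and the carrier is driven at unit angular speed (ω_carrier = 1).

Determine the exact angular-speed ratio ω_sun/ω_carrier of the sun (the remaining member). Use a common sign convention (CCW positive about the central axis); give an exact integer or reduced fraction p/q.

N_ring = 29 + 2·18 = 65
29(ω_s−ω_c) = −65(ω_r−ω_c),  ω_r=0, ω_c=1
ω_s = 1 − (65/29)(0−1) = 94/29
ω_s/ω_c = 94/29

94/29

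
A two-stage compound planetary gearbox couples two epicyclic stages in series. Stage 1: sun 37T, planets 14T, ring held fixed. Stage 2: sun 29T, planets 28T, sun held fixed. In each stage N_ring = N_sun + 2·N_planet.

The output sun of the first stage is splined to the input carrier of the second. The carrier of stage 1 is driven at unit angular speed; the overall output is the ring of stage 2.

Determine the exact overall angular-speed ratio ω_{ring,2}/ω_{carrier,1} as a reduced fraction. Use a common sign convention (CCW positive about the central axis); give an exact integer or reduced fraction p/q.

684/185

Stage 1: N_ring = 37 + 2·14 = 65
Stage 1: 37(ω_s−ω_c) = −65(ω_r−ω_c),  ω_r=0, ω_c=1
Stage 1: ω_s = 1 − (65/37)(0−1) = 102/37
  ⇒ ω_s¹/ω_c¹ = 102/37
Stage 2: N_ring = 29 + 2·28 = 85
Stage 2: 29(ω_s−ω_c) = −85(ω_r−ω_c),  ω_s=0, ω_c=1
Stage 2: ω_r = 1 − (29/85)(0−1) = 114/85
  ⇒ ω_r²/ω_c² = 114/85
Coupling ω_c² = ω_s¹ ⇒ overall = 102/37 × 114/85 = 684/185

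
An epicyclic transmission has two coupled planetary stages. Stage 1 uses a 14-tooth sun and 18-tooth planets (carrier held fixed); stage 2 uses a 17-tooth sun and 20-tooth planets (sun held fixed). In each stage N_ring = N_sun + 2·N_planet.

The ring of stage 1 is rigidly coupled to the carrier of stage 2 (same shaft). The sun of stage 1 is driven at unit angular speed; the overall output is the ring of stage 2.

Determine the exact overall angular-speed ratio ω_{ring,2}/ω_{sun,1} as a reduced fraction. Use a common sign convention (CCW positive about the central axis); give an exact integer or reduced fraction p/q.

Stage 1: N_ring = 14 + 2·18 = 50
Stage 1: 14(ω_s−ω_c) = −50(ω_r−ω_c),  ω_c=0, ω_s=1
Stage 1: ω_r = 0 − (14/50)(1−0) = -7/25
  ⇒ ω_r¹/ω_s¹ = -7/25
Stage 2: N_ring = 17 + 2·20 = 57
Stage 2: 17(ω_s−ω_c) = −57(ω_r−ω_c),  ω_s=0, ω_c=1
Stage 2: ω_r = 1 − (17/57)(0−1) = 74/57
  ⇒ ω_r²/ω_c² = 74/57
Coupling ω_c² = ω_r¹ ⇒ overall = -7/25 × 74/57 = -518/1425

-518/1425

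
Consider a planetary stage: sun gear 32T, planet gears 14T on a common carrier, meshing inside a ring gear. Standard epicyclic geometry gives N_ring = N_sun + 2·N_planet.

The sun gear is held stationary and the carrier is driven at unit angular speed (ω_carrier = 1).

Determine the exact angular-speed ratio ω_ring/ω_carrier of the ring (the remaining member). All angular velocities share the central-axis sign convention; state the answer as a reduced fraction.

23/15

N_ring = 32 + 2·14 = 60
32(ω_s−ω_c) = −60(ω_r−ω_c),  ω_s=0, ω_c=1
ω_r = 1 − (32/60)(0−1) = 23/15
ω_r/ω_c = 23/15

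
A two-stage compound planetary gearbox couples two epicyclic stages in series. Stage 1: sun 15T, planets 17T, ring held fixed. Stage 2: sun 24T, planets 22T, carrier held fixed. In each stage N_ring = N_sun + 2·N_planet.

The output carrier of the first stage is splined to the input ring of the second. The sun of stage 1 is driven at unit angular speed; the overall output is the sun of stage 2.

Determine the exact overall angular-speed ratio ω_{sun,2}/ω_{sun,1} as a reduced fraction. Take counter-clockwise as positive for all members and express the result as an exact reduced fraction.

Stage 1: N_ring = 15 + 2·17 = 49
Stage 1: 15(ω_s−ω_c) = −49(ω_r−ω_c),  ω_r=0, ω_s=1
Stage 1: 15(1−ω_c) = −49(0−ω_c)  ⇒  64ω_c = 15  ⇒  ω_c = 15/64
  ⇒ ω_c¹/ω_s¹ = 15/64
Stage 2: N_ring = 24 + 2·22 = 68
Stage 2: 24(ω_s−ω_c) = −68(ω_r−ω_c),  ω_c=0, ω_r=1
Stage 2: ω_s = 0 − (68/24)(1−0) = -17/6
  ⇒ ω_s²/ω_r² = -17/6
Coupling ω_r² = ω_c¹ ⇒ overall = 15/64 × -17/6 = -85/128

-85/128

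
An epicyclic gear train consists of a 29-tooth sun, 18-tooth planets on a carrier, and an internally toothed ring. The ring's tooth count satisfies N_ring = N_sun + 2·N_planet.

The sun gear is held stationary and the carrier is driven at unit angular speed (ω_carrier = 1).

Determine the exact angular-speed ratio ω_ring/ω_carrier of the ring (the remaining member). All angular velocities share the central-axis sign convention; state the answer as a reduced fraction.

94/65

N_ring = 29 + 2·18 = 65
29(ω_s−ω_c) = −65(ω_r−ω_c),  ω_s=0, ω_c=1
ω_r = 1 − (29/65)(0−1) = 94/65
ω_r/ω_c = 94/65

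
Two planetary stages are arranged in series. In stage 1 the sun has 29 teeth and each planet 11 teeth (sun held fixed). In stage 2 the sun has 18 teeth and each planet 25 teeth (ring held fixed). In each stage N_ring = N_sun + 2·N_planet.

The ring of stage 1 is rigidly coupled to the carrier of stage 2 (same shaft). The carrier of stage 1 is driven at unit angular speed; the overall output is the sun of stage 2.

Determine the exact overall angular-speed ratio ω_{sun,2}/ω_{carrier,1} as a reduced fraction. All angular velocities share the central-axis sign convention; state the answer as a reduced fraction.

3440/459

Stage 1: N_ring = 29 + 2·11 = 51
Stage 1: 29(ω_s−ω_c) = −51(ω_r−ω_c),  ω_s=0, ω_c=1
Stage 1: ω_r = 1 − (29/51)(0−1) = 80/51
  ⇒ ω_r¹/ω_c¹ = 80/51
Stage 2: N_ring = 18 + 2·25 = 68
Stage 2: 18(ω_s−ω_c) = −68(ω_r−ω_c),  ω_r=0, ω_c=1
Stage 2: ω_s = 1 − (68/18)(0−1) = 43/9
  ⇒ ω_s²/ω_c² = 43/9
Coupling ω_c² = ω_r¹ ⇒ overall = 80/51 × 43/9 = 3440/459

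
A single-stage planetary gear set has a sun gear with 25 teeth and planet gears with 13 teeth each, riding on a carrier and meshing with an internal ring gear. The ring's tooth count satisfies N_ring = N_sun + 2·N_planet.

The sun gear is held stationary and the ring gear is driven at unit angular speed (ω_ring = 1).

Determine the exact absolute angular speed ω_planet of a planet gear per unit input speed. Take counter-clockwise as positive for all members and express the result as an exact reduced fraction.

N_ring = 25 + 2·13 = 51
25(ω_s−ω_c) = −51(ω_r−ω_c),  ω_s=0, ω_r=1
25(0−ω_c) = −51(1−ω_c)  ⇒  76ω_c = 51  ⇒  ω_c = 51/76
sun–planet: 25·(0−51/76) = −13·(ω_p−ω_c)  ⇒  ω_p−ω_c = −(25/13)·(-51/76) = 1275/988
ω_p = 51/76 + 1275/988 = 51/26

51/26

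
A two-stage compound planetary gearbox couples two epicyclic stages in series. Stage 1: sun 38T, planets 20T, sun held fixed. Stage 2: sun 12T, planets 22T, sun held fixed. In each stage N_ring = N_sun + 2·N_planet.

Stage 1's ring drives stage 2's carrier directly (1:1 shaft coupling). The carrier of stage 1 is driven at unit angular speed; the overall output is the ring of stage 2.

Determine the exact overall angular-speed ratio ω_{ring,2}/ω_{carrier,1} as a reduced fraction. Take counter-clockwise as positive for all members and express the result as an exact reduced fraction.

Stage 1: N_ring = 38 + 2·20 = 78
Stage 1: 38(ω_s−ω_c) = −78(ω_r−ω_c),  ω_s=0, ω_c=1
Stage 1: ω_r = 1 − (38/78)(0−1) = 58/39
  ⇒ ω_r¹/ω_c¹ = 58/39
Stage 2: N_ring = 12 + 2·22 = 56
Stage 2: 12(ω_s−ω_c) = −56(ω_r−ω_c),  ω_s=0, ω_c=1
Stage 2: ω_r = 1 − (12/56)(0−1) = 17/14
  ⇒ ω_r²/ω_c² = 17/14
Coupling ω_c² = ω_r¹ ⇒ overall = 58/39 × 17/14 = 493/273

493/273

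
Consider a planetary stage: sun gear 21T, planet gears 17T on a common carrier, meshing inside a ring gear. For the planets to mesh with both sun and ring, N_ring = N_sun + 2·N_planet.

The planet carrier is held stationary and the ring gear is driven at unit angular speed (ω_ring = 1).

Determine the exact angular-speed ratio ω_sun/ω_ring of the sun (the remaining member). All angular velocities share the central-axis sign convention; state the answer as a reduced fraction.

-55/21

N_ring = 21 + 2·17 = 55
21(ω_s−ω_c) = −55(ω_r−ω_c),  ω_c=0, ω_r=1
ω_s = 0 − (55/21)(1−0) = -55/21
ω_s/ω_r = -55/21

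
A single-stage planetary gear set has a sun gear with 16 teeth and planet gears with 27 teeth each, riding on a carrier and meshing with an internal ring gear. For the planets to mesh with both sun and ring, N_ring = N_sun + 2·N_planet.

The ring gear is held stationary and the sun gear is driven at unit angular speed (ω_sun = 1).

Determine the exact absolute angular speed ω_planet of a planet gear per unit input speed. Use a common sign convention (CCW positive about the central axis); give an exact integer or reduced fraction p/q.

-8/27

N_ring = 16 + 2·27 = 70
16(ω_s−ω_c) = −70(ω_r−ω_c),  ω_r=0, ω_s=1
16(1−ω_c) = −70(0−ω_c)  ⇒  86ω_c = 16  ⇒  ω_c = 8/43
sun–planet: 16·(1−8/43) = −27·(ω_p−ω_c)  ⇒  ω_p−ω_c = −(16/27)·(35/43) = -560/1161
ω_p = 8/43 − 560/1161 = -8/27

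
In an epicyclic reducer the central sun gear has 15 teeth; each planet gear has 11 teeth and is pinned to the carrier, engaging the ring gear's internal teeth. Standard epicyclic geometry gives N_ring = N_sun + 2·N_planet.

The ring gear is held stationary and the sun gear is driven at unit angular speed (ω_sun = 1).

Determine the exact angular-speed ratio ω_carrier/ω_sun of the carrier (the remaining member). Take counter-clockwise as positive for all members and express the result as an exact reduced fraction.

15/52

N_ring = 15 + 2·11 = 37
15(ω_s−ω_c) = −37(ω_r−ω_c),  ω_r=0, ω_s=1
15(1−ω_c) = −37(0−ω_c)  ⇒  52ω_c = 15  ⇒  ω_c = 15/52
ω_c/ω_s = 15/52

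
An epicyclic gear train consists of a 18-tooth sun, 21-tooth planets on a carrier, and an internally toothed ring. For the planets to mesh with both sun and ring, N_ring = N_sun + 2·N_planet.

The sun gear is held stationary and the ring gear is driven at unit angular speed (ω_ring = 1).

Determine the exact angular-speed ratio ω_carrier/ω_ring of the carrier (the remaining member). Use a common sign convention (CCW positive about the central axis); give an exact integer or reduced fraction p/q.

N_ring = 18 + 2·21 = 60
18(ω_s−ω_c) = −60(ω_r−ω_c),  ω_s=0, ω_r=1
18(0−ω_c) = −60(1−ω_c)  ⇒  78ω_c = 60  ⇒  ω_c = 10/13
ω_c/ω_r = 10/13

10/13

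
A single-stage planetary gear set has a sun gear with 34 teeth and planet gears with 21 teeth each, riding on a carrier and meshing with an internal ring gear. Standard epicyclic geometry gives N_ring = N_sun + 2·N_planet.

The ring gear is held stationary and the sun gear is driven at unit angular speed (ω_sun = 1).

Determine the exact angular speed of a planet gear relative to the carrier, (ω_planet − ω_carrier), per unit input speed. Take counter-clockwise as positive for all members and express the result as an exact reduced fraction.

N_ring = 34 + 2·21 = 76
34(ω_s−ω_c) = −76(ω_r−ω_c),  ω_r=0, ω_s=1
34(1−ω_c) = −76(0−ω_c)  ⇒  110ω_c = 34  ⇒  ω_c = 17/55
sun–planet: 34·(1−17/55) = −21·(ω_p−ω_c)  ⇒  ω_p−ω_c = −(34/21)·(38/55) = -1292/1155

-1292/1155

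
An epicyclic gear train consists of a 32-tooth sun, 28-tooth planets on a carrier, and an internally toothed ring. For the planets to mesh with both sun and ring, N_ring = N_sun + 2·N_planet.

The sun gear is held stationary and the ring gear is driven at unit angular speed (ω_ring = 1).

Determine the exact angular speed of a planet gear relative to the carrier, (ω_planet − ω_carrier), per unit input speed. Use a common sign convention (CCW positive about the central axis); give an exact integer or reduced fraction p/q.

N_ring = 32 + 2·28 = 88
32(ω_s−ω_c) = −88(ω_r−ω_c),  ω_s=0, ω_r=1
32(0−ω_c) = −88(1−ω_c)  ⇒  120ω_c = 88  ⇒  ω_c = 11/15
sun–planet: 32·(0−11/15) = −28·(ω_p−ω_c)  ⇒  ω_p−ω_c = −(32/28)·(-11/15) = 88/105

88/105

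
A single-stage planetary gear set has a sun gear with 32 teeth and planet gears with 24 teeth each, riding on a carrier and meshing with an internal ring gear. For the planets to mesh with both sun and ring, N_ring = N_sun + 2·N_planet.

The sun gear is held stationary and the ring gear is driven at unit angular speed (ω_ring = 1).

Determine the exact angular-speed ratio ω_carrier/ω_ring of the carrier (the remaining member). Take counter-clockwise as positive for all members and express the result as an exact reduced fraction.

N_ring = 32 + 2·24 = 80
32(ω_s−ω_c) = −80(ω_r−ω_c),  ω_s=0, ω_r=1
32(0−ω_c) = −80(1−ω_c)  ⇒  112ω_c = 80  ⇒  ω_c = 5/7
ω_c/ω_r = 5/7

5/7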